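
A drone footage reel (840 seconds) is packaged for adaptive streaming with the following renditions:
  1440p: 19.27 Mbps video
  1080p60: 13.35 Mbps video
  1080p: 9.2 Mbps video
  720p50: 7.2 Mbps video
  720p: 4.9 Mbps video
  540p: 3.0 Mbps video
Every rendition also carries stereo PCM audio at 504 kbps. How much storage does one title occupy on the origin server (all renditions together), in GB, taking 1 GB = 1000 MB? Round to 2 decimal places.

Audio: 504 kbps = 0.504 Mbps.
Sum of rendition bitrates: (19.27+0.504) + (13.35+0.504) + (9.2+0.504) + (7.2+0.504) + (4.9+0.504) + (3.0+0.504) = 59.944 Mbps.
× 840 s = 50,353 Mb = 6,294 MB = 6.294 GB.

6.29 GB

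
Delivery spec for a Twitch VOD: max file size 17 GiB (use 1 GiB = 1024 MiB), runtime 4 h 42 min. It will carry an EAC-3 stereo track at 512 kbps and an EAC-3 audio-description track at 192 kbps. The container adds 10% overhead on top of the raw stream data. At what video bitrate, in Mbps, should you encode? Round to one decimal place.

7.1 Mbps

Budget: 17 GiB = 146028.9 Mb.
Stream payload after overhead: 146028.9 / 1.10 = 132753.5 Mb.
4 h 42 min = 282 min = 16920 s
Total bitrate budget: 132753.5 Mb / 16920 s = 7.846 Mbps.
Audio total: 512 + 192 = 704 kbps = 0.704 Mbps.
Video: 7.846 − 0.704 = 7.142 Mbps.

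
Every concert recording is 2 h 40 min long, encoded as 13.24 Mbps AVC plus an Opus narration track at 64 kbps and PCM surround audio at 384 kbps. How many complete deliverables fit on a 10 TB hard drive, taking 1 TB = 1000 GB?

608

2 h 40 min = 160 min = 9600 s
Audio total: 64 + 384 = 448 kbps = 0.448 Mbps.
Total bitrate: 13.688 Mbps.
Per item: 13.688 Mbps × 9600 s = 131,405 Mb = 16,426 MB.
Capacity: 10 TB = 80,000,000 Mb; 608.81 items → 608 complete.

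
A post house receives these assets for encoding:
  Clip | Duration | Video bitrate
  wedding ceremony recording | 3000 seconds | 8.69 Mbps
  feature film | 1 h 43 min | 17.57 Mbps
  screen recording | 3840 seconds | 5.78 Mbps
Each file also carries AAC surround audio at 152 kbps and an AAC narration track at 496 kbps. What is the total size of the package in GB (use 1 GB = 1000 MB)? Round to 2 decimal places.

Audio total: 152 + 496 = 648 kbps = 0.648 Mbps.
wedding ceremony recording: 9.338 Mbps × 3000 s = 28014.0 Mb
feature film: 18.218 Mbps × 6180 s = 112587.2 Mb
screen recording: 6.428 Mbps × 3840 s = 24683.5 Mb
Total: 165284.8 Mb = 20660.6 MB.
= 20.66 GB.

20.66 GB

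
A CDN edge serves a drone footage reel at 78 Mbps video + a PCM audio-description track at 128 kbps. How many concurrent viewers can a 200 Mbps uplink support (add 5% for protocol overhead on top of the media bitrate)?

2

Audio: 128 kbps = 0.128 Mbps.
Per-viewer media rate: 78.128 Mbps.
On the wire with 5% overhead: 82.034 Mbps.
200 Mbps = 200.0 Mbps; 200.0 / 82.034 = 2.44 → 2 viewers.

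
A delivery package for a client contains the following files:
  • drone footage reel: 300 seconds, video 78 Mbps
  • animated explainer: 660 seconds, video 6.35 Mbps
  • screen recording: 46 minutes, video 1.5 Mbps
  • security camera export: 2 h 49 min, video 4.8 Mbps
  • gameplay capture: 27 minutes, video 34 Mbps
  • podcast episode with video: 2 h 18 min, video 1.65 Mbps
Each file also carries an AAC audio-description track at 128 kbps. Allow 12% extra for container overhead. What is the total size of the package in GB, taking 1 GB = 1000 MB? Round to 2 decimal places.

Audio: 128 kbps = 0.128 Mbps.
drone footage reel: 78.128 Mbps × 300 s × 1.12 = 26251.0 Mb
animated explainer: 6.478 Mbps × 660 s × 1.12 = 4788.5 Mb
screen recording: 1.628 Mbps × 2760 s × 1.12 = 5032.5 Mb
security camera export: 4.928 Mbps × 10140 s × 1.12 = 55966.3 Mb
gameplay capture: 34.128 Mbps × 1620 s × 1.12 = 61921.8 Mb
podcast episode with video: 1.778 Mbps × 8280 s × 1.12 = 16488.5 Mb
Total: 170448.6 Mb = 21306.1 MB.
= 21.31 GB.

21.31 GB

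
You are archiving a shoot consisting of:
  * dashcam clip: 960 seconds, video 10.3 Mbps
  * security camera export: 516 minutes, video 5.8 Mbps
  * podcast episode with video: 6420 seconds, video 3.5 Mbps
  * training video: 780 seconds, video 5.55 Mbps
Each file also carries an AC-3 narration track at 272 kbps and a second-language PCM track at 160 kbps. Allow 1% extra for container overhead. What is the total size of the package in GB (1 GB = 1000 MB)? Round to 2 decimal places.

29.44 GB

Audio total: 272 + 160 = 432 kbps = 0.432 Mbps.
dashcam clip: 10.732 Mbps × 960 s × 1.01 = 10405.7 Mb
security camera export: 6.232 Mbps × 30960 s × 1.01 = 194872.1 Mb
podcast episode with video: 3.932 Mbps × 6420 s × 1.01 = 25495.9 Mb
training video: 5.982 Mbps × 780 s × 1.01 = 4712.6 Mb
Total: 235486.4 Mb = 29435.8 MB.
= 29.44 GB.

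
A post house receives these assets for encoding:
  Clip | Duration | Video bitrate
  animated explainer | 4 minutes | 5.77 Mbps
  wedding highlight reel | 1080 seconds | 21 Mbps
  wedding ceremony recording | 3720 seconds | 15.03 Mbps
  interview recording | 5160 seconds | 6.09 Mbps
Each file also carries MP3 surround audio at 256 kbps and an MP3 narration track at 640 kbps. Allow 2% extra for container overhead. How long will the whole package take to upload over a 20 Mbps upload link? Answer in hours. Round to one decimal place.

Audio total: 256 + 640 = 896 kbps = 0.896 Mbps.
animated explainer: 6.666 Mbps × 240 s × 1.02 = 1631.8 Mb
wedding highlight reel: 21.896 Mbps × 1080 s × 1.02 = 24120.6 Mb
wedding ceremony recording: 15.926 Mbps × 3720 s × 1.02 = 60429.6 Mb
interview recording: 6.986 Mbps × 5160 s × 1.02 = 36768.7 Mb
Total: 122950.8 Mb = 15368.9 MB.
At 20 Mbps: 122950.8 / 20 = 6148 s ≈ 1.71 hours.

1.7 hours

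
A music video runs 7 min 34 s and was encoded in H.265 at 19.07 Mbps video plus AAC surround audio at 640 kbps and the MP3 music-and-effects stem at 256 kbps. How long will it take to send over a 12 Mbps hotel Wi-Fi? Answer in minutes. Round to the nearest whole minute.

7 min 34 s = 454 s
Audio total: 640 + 256 = 896 kbps = 0.896 Mbps.
Total bitrate: 19.966 Mbps.
File: 19.966 Mbps × 454 s = 9064.6 Mb.
At 12 Mbps: 9064.6 / 12 = 755.4 s ≈ 12.6 minutes.

13 minutes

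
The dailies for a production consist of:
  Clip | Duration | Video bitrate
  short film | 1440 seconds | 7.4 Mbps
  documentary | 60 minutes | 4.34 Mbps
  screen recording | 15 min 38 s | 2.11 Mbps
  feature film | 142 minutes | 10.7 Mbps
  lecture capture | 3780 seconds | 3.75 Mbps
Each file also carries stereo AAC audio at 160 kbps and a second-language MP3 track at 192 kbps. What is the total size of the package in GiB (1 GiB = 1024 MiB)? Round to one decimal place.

16.3 GiB

Audio total: 160 + 192 = 352 kbps = 0.352 Mbps.
short film: 7.752 Mbps × 1440 s = 11162.9 Mb
documentary: 4.692 Mbps × 3600 s = 16891.2 Mb
screen recording: 2.462 Mbps × 938 s = 2309.4 Mb
feature film: 11.052 Mbps × 8520 s = 94163.0 Mb
lecture capture: 4.102 Mbps × 3780 s = 15505.6 Mb
Total: 140032.0 Mb = 17504.0 MB.
= 16.30 GiB.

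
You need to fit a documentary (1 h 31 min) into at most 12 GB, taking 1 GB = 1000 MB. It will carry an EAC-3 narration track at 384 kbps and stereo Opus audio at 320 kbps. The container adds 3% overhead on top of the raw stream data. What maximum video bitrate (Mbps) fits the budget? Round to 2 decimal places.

16.37 Mbps

Budget: 12 GB = 96000.0 Mb.
Stream payload after overhead: 96000.0 / 1.03 = 93203.9 Mb.
1 h 31 min = 91 min = 5460 s
Total bitrate budget: 93203.9 Mb / 5460 s = 17.070 Mbps.
Audio total: 384 + 320 = 704 kbps = 0.704 Mbps.
Video: 17.070 − 0.704 = 16.366 Mbps.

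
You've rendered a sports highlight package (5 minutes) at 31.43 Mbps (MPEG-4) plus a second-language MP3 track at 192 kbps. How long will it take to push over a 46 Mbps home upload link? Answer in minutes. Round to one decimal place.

3.4 minutes

5 min = 300 s
Audio: 192 kbps = 0.192 Mbps.
Total bitrate: 31.622 Mbps.
File: 31.622 Mbps × 300 s = 9486.6 Mb.
At 46 Mbps: 9486.6 / 46 = 206.2 s ≈ 3.44 minutes.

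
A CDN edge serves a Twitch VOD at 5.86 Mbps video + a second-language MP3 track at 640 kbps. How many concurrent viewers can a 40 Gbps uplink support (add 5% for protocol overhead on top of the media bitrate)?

Audio: 640 kbps = 0.640 Mbps.
Per-viewer media rate: 6.500 Mbps.
On the wire with 5% overhead: 6.825 Mbps.
40 Gbps = 40,000 Mbps; 40,000 / 6.825 = 5860.81 → 5860 viewers.

5860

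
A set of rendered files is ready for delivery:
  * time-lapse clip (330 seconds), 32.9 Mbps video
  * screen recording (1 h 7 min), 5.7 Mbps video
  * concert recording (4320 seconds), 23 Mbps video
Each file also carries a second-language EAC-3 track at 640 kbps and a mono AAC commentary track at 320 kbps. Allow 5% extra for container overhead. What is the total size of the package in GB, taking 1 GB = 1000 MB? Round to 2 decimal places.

18.57 GB

Audio total: 640 + 320 = 960 kbps = 0.960 Mbps.
time-lapse clip: 33.860 Mbps × 330 s × 1.05 = 11732.5 Mb
screen recording: 6.660 Mbps × 4020 s × 1.05 = 28111.9 Mb
concert recording: 23.960 Mbps × 4320 s × 1.05 = 108682.6 Mb
Total: 148526.9 Mb = 18565.9 MB.
= 18.57 GB.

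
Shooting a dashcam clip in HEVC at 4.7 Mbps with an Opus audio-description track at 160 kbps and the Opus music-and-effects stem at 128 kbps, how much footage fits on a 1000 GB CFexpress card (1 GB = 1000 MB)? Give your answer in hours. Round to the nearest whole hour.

Audio total: 160 + 128 = 288 kbps = 0.288 Mbps.
Total bitrate: 4.7 + 0.288 = 4.988 Mbps.
Capacity: 1000 GB = 8,000,000 Mb.
Recording time: 8,000,000 / 4.988 = 1,603,849 s ≈ 446 hours.

446 hours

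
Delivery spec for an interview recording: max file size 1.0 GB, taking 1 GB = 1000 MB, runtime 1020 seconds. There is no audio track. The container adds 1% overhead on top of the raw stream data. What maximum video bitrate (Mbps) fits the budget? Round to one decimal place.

Budget: 1.0 GB = 8000.0 Mb.
Stream payload after overhead: 8000.0 / 1.01 = 7920.8 Mb.
Total bitrate budget: 7920.8 Mb / 1020 s = 7.765 Mbps.

7.8 Mbps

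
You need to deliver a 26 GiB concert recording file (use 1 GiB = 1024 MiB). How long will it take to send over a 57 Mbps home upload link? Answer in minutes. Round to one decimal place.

File: 26 GiB = 223338.3 Mb.
At 57 Mbps: 223338.3 / 57 = 3918.2 s ≈ 65.3 minutes.

65.3 minutes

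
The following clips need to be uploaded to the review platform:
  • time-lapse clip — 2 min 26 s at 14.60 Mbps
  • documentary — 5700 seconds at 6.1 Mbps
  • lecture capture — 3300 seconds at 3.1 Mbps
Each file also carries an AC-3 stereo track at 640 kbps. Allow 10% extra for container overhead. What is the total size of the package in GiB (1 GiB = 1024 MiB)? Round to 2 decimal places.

6.79 GiB

Audio: 640 kbps = 0.640 Mbps.
time-lapse clip: 15.240 Mbps × 146 s × 1.10 = 2447.5 Mb
documentary: 6.740 Mbps × 5700 s × 1.10 = 42259.8 Mb
lecture capture: 3.740 Mbps × 3300 s × 1.10 = 13576.2 Mb
Total: 58283.5 Mb = 7285.4 MB.
= 6.785 GiB.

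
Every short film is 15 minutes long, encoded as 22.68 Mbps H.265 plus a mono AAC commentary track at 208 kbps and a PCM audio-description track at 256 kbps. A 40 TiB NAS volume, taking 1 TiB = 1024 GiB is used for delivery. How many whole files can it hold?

15 min = 900 s
Audio total: 208 + 256 = 464 kbps = 0.464 Mbps.
Total bitrate: 23.144 Mbps.
Per item: 23.144 Mbps × 900 s = 20,830 Mb = 2,604 MB.
Capacity: 40 TiB = 351,843,721 Mb; 16891.53 items → 16891 complete.

16891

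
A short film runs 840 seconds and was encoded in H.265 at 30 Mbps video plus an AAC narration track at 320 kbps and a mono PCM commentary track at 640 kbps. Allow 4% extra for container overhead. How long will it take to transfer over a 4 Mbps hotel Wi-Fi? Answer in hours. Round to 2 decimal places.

1.88 hours

Audio total: 320 + 640 = 960 kbps = 0.960 Mbps.
Total bitrate: 30.960 Mbps.
File: 30.960 Mbps × 840 s = 26006.4 Mb.
With 4% container overhead: ×1.04. → 27046.7 Mb.
At 4 Mbps: 27046.7 / 4 = 6761.7 s ≈ 1.88 hours.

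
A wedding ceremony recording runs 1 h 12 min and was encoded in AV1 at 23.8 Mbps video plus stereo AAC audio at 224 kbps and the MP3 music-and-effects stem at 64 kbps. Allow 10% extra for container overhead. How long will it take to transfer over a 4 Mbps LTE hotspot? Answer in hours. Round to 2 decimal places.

1 h 12 min = 72 min = 4320 s
Audio total: 224 + 64 = 288 kbps = 0.288 Mbps.
Total bitrate: 24.088 Mbps.
File: 24.088 Mbps × 4320 s = 104060.2 Mb.
With 10% container overhead: ×1.10. → 114466.2 Mb.
At 4 Mbps: 114466.2 / 4 = 28616.5 s ≈ 7.95 hours.

7.95 hours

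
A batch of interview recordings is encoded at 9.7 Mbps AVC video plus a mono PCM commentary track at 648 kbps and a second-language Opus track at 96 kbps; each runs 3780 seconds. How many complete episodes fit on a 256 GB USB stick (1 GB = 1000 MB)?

Audio total: 648 + 96 = 744 kbps = 0.744 Mbps.
Total bitrate: 10.444 Mbps.
Per item: 10.444 Mbps × 3780 s = 39,478 Mb = 4,935 MB.
Capacity: 256 GB = 2,048,000 Mb; 51.88 items → 51 complete.

51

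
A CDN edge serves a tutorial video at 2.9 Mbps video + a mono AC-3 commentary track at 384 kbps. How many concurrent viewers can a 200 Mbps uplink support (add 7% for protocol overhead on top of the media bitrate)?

56

Audio: 384 kbps = 0.384 Mbps.
Per-viewer media rate: 3.284 Mbps.
On the wire with 7% overhead: 3.514 Mbps.
200 Mbps = 200.0 Mbps; 200.0 / 3.514 = 56.92 → 56 viewers.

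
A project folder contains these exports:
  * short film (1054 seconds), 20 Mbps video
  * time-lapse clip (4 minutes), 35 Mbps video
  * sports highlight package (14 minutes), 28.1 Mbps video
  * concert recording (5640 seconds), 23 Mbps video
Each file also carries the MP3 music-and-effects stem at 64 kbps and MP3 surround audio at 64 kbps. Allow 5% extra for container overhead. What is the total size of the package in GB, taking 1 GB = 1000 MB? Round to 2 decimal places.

Audio total: 64 + 64 = 128 kbps = 0.128 Mbps.
short film: 20.128 Mbps × 1054 s × 1.05 = 22275.7 Mb
time-lapse clip: 35.128 Mbps × 240 s × 1.05 = 8852.3 Mb
sports highlight package: 28.228 Mbps × 840 s × 1.05 = 24897.1 Mb
concert recording: 23.128 Mbps × 5640 s × 1.05 = 136964.0 Mb
Total: 192989.0 Mb = 24123.6 MB.
= 24.12 GB.

24.12 GB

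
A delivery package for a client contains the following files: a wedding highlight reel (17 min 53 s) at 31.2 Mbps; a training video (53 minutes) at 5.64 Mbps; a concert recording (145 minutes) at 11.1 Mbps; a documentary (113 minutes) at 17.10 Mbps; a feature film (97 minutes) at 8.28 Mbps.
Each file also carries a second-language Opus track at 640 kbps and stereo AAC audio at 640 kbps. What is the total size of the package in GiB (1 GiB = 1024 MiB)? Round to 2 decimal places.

40.14 GiB

Audio total: 640 + 640 = 1280 kbps = 1.280 Mbps.
wedding highlight reel: 32.480 Mbps × 1073 s = 34851.0 Mb
training video: 6.920 Mbps × 3180 s = 22005.6 Mb
concert recording: 12.380 Mbps × 8700 s = 107706.0 Mb
documentary: 18.380 Mbps × 6780 s = 124616.4 Mb
feature film: 9.560 Mbps × 5820 s = 55639.2 Mb
Total: 344818.2 Mb = 43102.3 MB.
= 40.14 GiB.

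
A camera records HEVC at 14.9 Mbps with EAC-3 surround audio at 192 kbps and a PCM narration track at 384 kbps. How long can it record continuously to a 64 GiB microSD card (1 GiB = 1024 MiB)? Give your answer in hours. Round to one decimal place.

Audio total: 192 + 384 = 576 kbps = 0.576 Mbps.
Total bitrate: 14.9 + 0.576 = 15.476 Mbps.
Capacity: 64 GiB = 549,756 Mb.
Recording time: 549,756 / 15.476 = 35,523 s ≈ 9.87 hours.

9.9 hours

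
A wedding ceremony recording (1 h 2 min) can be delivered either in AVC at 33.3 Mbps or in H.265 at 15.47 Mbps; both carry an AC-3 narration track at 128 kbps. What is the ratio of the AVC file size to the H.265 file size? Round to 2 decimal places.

1 h 2 min = 62 min = 3720 s
Audio: 128 kbps = 0.128 Mbps.
AVC: 33.428 Mbps × 3720 s = 124352.2 Mb = 15.544 GB.
H.265: 15.598 Mbps × 3720 s = 58024.6 Mb = 7.253 GB.
Ratio: 15.544 / 7.253 = 2.143.

2.14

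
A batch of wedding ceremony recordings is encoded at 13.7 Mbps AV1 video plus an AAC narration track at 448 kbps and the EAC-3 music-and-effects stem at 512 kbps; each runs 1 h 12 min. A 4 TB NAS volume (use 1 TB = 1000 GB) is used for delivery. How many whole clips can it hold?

1 h 12 min = 72 min = 4320 s
Audio total: 448 + 512 = 960 kbps = 0.960 Mbps.
Total bitrate: 14.660 Mbps.
Per item: 14.660 Mbps × 4320 s = 63,331 Mb = 7,916 MB.
Capacity: 4 TB = 32,000,000 Mb; 505.28 items → 505 complete.

505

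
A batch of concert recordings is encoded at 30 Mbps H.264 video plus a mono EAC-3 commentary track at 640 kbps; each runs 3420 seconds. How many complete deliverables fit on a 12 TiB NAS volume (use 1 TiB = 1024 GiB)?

1007

Audio: 640 kbps = 0.640 Mbps.
Total bitrate: 30.640 Mbps.
Per item: 30.640 Mbps × 3420 s = 104,789 Mb = 13,099 MB.
Capacity: 12 TiB = 105,553,116 Mb; 1007.29 items → 1007 complete.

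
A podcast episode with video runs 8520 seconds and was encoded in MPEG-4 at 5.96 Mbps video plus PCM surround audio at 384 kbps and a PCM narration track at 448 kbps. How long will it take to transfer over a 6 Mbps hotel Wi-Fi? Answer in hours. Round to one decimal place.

2.7 hours

Audio total: 384 + 448 = 832 kbps = 0.832 Mbps.
Total bitrate: 6.792 Mbps.
File: 6.792 Mbps × 8520 s = 57867.8 Mb.
At 6 Mbps: 57867.8 / 6 = 9644.6 s ≈ 2.68 hours.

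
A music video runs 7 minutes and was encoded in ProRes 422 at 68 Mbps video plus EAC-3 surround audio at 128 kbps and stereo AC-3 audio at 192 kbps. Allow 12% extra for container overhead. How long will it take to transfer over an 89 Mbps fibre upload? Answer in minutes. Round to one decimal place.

7 min = 420 s
Audio total: 128 + 192 = 320 kbps = 0.320 Mbps.
Total bitrate: 68.320 Mbps.
File: 68.320 Mbps × 420 s = 28694.4 Mb.
With 12% container overhead: ×1.12. → 32137.7 Mb.
At 89 Mbps: 32137.7 / 89 = 361.1 s ≈ 6.02 minutes.

6.0 minutes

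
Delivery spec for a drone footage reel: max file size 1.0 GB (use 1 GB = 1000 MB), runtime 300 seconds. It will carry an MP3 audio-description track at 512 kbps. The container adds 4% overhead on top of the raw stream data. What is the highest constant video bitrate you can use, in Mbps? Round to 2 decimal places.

25.13 Mbps

Budget: 1.0 GB = 8000.0 Mb.
Stream payload after overhead: 8000.0 / 1.04 = 7692.3 Mb.
Total bitrate budget: 7692.3 Mb / 300 s = 25.641 Mbps.
Audio: 512 kbps = 0.512 Mbps.
Video: 25.641 − 0.512 = 25.129 Mbps.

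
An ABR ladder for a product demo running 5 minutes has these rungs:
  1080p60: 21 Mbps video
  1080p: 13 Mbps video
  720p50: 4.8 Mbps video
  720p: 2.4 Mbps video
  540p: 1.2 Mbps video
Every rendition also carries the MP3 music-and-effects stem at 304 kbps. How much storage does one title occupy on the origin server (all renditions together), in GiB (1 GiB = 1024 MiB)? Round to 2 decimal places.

1.53 GiB

5 min = 300 s
Audio: 304 kbps = 0.304 Mbps.
Sum of rendition bitrates: (21+0.304) + (13+0.304) + (4.8+0.304) + (2.4+0.304) + (1.2+0.304) = 43.920 Mbps.
× 300 s = 13,176 Mb = 1,647 MB = 1.534 GiB.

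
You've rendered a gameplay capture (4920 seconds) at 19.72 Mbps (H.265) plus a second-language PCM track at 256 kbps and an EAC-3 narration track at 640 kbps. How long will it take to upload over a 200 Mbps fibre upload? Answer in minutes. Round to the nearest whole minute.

Audio total: 256 + 640 = 896 kbps = 0.896 Mbps.
Total bitrate: 20.616 Mbps.
File: 20.616 Mbps × 4920 s = 101430.7 Mb.
At 200 Mbps: 101430.7 / 200 = 507.2 s ≈ 8.45 minutes.

8 minutes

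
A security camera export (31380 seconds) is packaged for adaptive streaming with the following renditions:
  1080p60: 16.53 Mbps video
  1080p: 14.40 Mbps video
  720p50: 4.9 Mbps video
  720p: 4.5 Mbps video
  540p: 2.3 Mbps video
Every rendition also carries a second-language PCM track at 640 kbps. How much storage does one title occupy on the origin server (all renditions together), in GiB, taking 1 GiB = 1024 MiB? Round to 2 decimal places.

Audio: 640 kbps = 0.640 Mbps.
Sum of rendition bitrates: (16.53+0.640) + (14.40+0.640) + (4.9+0.640) + (4.5+0.640) + (2.3+0.640) = 45.830 Mbps.
× 31380 s = 1,438,145 Mb = 179,768 MB = 167.4 GiB.

167.42 GiB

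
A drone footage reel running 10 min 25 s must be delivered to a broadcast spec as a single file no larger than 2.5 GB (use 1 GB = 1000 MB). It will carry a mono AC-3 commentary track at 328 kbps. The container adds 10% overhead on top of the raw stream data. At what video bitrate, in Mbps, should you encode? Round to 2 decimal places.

28.76 Mbps

Budget: 2.5 GB = 20000.0 Mb.
Stream payload after overhead: 20000.0 / 1.10 = 18181.8 Mb.
10 min 25 s = 625 s
Total bitrate budget: 18181.8 Mb / 625 s = 29.091 Mbps.
Audio: 328 kbps = 0.328 Mbps.
Video: 29.091 − 0.328 = 28.763 Mbps.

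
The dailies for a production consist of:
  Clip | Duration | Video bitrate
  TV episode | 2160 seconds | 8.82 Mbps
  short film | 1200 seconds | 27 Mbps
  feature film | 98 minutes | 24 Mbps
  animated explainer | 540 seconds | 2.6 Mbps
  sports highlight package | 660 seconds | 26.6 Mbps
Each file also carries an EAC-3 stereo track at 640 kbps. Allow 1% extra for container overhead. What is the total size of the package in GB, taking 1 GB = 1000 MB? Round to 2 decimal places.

27.55 GB

Audio: 640 kbps = 0.640 Mbps.
TV episode: 9.460 Mbps × 2160 s × 1.01 = 20637.9 Mb
short film: 27.640 Mbps × 1200 s × 1.01 = 33499.7 Mb
feature film: 24.640 Mbps × 5880 s × 1.01 = 146332.0 Mb
animated explainer: 3.240 Mbps × 540 s × 1.01 = 1767.1 Mb
sports highlight package: 27.240 Mbps × 660 s × 1.01 = 18158.2 Mb
Total: 220394.9 Mb = 27549.4 MB.
= 27.55 GB.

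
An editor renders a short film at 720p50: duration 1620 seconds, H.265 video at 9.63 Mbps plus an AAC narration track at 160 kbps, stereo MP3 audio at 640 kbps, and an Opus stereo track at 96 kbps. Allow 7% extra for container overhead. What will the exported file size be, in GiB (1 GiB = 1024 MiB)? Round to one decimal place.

2.1 GiB

Audio total: 160 + 640 + 96 = 896 kbps = 0.896 Mbps.
Total bitrate: 9.63 + 0.896 = 10.526 Mbps.
Stream data: 10.526 Mbps × 1620 s = 17052.1 Mb.
With 7% container overhead: ×1.07.
18,246 Mb = 2,280,721,050 bytes ÷ 1,073,741,824 = 2.124 GiB.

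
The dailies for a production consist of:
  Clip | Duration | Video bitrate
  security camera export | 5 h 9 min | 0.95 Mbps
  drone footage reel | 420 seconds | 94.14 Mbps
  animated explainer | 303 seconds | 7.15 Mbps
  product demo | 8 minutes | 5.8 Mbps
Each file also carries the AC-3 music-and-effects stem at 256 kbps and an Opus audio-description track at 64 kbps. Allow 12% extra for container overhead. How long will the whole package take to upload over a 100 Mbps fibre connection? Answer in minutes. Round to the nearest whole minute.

13 minutes

Audio total: 256 + 64 = 320 kbps = 0.320 Mbps.
security camera export: 1.270 Mbps × 18540 s × 1.12 = 26371.3 Mb
drone footage reel: 94.460 Mbps × 420 s × 1.12 = 44434.0 Mb
animated explainer: 7.470 Mbps × 303 s × 1.12 = 2535.0 Mb
product demo: 6.120 Mbps × 480 s × 1.12 = 3290.1 Mb
Total: 76630.4 Mb = 9578.8 MB.
At 100 Mbps: 76630.4 / 100 = 766 s ≈ 12.8 minutes.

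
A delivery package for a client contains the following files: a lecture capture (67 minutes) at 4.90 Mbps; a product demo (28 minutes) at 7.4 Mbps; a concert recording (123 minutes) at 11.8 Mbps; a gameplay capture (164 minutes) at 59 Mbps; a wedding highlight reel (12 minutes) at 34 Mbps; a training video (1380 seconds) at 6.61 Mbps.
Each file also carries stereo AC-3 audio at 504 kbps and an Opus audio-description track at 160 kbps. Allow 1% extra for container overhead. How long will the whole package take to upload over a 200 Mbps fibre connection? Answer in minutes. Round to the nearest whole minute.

Audio total: 504 + 160 = 664 kbps = 0.664 Mbps.
lecture capture: 5.564 Mbps × 4020 s × 1.01 = 22591.0 Mb
product demo: 8.064 Mbps × 1680 s × 1.01 = 13683.0 Mb
concert recording: 12.464 Mbps × 7380 s × 1.01 = 92904.2 Mb
gameplay capture: 59.664 Mbps × 9840 s × 1.01 = 592964.7 Mb
wedding highlight reel: 34.664 Mbps × 720 s × 1.01 = 25207.7 Mb
training video: 7.274 Mbps × 1380 s × 1.01 = 10138.5 Mb
Total: 757489.0 Mb = 94686.1 MB.
At 200 Mbps: 757489.0 / 200 = 3787 s ≈ 63.1 minutes.

63 minutes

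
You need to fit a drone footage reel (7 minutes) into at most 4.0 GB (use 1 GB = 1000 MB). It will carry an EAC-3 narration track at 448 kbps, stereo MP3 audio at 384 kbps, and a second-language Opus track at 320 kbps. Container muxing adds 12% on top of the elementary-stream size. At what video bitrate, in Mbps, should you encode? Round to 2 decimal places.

Budget: 4.0 GB = 32000.0 Mb.
Stream payload after overhead: 32000.0 / 1.12 = 28571.4 Mb.
7 min = 420 s
Total bitrate budget: 28571.4 Mb / 420 s = 68.027 Mbps.
Audio total: 448 + 384 + 320 = 1152 kbps = 1.152 Mbps.
Video: 68.027 − 1.152 = 66.875 Mbps.

66.88 Mbps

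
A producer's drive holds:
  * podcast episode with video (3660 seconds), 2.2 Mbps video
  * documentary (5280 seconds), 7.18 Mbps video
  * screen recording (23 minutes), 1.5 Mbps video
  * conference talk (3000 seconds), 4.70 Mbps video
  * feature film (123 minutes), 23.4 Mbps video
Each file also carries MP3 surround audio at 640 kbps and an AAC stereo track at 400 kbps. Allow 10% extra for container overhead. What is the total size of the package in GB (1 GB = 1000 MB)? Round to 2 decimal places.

35.25 GB

Audio total: 640 + 400 = 1040 kbps = 1.040 Mbps.
podcast episode with video: 3.240 Mbps × 3660 s × 1.10 = 13044.2 Mb
documentary: 8.220 Mbps × 5280 s × 1.10 = 47741.8 Mb
screen recording: 2.540 Mbps × 1380 s × 1.10 = 3855.7 Mb
conference talk: 5.740 Mbps × 3000 s × 1.10 = 18942.0 Mb
feature film: 24.440 Mbps × 7380 s × 1.10 = 198403.9 Mb
Total: 281987.6 Mb = 35248.5 MB.
= 35.25 GB.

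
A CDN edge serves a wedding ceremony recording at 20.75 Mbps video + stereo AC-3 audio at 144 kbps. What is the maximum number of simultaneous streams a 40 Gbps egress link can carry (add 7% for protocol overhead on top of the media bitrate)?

1789

Audio: 144 kbps = 0.144 Mbps.
Per-viewer media rate: 20.894 Mbps.
On the wire with 7% overhead: 22.357 Mbps.
40 Gbps = 40,000 Mbps; 40,000 / 22.357 = 1789.18 → 1789 viewers.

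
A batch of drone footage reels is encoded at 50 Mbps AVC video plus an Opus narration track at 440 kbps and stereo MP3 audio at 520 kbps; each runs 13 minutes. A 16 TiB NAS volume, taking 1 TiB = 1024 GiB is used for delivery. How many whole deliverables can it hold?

3540

13 min = 780 s
Audio total: 440 + 520 = 960 kbps = 0.960 Mbps.
Total bitrate: 50.960 Mbps.
Per item: 50.960 Mbps × 780 s = 39,749 Mb = 4,969 MB.
Capacity: 16 TiB = 140,737,488 Mb; 3540.67 items → 3540 complete.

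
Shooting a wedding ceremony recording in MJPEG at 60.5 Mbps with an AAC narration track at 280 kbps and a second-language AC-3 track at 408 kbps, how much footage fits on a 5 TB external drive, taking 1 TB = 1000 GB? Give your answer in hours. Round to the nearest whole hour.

182 hours

Audio total: 280 + 408 = 688 kbps = 0.688 Mbps.
Total bitrate: 60.5 + 0.688 = 61.188 Mbps.
Capacity: 5 TB = 40,000,000 Mb.
Recording time: 40,000,000 / 61.188 = 653,723 s ≈ 182 hours.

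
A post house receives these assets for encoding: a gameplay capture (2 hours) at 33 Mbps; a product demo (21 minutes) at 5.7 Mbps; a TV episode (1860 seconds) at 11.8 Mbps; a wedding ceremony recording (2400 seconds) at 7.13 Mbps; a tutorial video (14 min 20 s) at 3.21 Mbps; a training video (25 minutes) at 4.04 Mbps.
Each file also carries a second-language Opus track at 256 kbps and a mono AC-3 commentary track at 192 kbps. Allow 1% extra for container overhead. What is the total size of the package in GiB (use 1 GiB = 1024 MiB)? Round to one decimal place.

Audio total: 256 + 192 = 448 kbps = 0.448 Mbps.
gameplay capture: 33.448 Mbps × 7200 s × 1.01 = 243233.9 Mb
product demo: 6.148 Mbps × 1260 s × 1.01 = 7823.9 Mb
TV episode: 12.248 Mbps × 1860 s × 1.01 = 23009.1 Mb
wedding ceremony recording: 7.578 Mbps × 2400 s × 1.01 = 18369.1 Mb
tutorial video: 3.658 Mbps × 860 s × 1.01 = 3177.3 Mb
training video: 4.488 Mbps × 1500 s × 1.01 = 6799.3 Mb
Total: 302412.6 Mb = 37801.6 MB.
= 35.21 GiB.

35.2 GiB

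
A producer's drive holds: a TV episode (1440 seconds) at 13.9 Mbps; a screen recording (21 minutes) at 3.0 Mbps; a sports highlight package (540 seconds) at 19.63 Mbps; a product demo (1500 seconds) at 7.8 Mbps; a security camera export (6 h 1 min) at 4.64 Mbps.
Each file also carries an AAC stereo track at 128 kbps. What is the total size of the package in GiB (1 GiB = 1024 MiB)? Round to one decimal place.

Audio: 128 kbps = 0.128 Mbps.
TV episode: 14.028 Mbps × 1440 s = 20200.3 Mb
screen recording: 3.128 Mbps × 1260 s = 3941.3 Mb
sports highlight package: 19.758 Mbps × 540 s = 10669.3 Mb
product demo: 7.928 Mbps × 1500 s = 11892.0 Mb
security camera export: 4.768 Mbps × 21660 s = 103274.9 Mb
Total: 149977.8 Mb = 18747.2 MB.
= 17.46 GiB.

17.5 GiB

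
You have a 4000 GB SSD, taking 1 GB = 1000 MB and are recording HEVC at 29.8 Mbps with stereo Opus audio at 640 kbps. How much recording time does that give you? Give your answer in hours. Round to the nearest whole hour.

292 hours

Audio: 640 kbps = 0.640 Mbps.
Total bitrate: 29.8 + 0.640 = 30.440 Mbps.
Capacity: 4000 GB = 32,000,000 Mb.
Recording time: 32,000,000 / 30.440 = 1,051,248 s ≈ 292 hours.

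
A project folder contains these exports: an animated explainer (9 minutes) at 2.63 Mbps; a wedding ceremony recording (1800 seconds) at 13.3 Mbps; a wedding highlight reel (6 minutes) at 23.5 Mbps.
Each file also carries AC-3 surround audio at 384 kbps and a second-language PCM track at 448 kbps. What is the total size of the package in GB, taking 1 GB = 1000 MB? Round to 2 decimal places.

4.51 GB

Audio total: 384 + 448 = 832 kbps = 0.832 Mbps.
animated explainer: 3.462 Mbps × 540 s = 1869.5 Mb
wedding ceremony recording: 14.132 Mbps × 1800 s = 25437.6 Mb
wedding highlight reel: 24.332 Mbps × 360 s = 8759.5 Mb
Total: 36066.6 Mb = 4508.3 MB.
= 4.508 GB.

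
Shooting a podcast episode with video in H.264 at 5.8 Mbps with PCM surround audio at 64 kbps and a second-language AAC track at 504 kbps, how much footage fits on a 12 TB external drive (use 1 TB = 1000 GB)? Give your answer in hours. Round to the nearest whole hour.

Audio total: 64 + 504 = 568 kbps = 0.568 Mbps.
Total bitrate: 5.8 + 0.568 = 6.368 Mbps.
Capacity: 12 TB = 96,000,000 Mb.
Recording time: 96,000,000 / 6.368 = 15,075,377 s ≈ 4,188 hours.

4188 hours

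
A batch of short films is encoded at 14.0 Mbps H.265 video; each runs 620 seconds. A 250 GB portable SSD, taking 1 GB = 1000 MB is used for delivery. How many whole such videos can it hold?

230

Per item: 14.000 Mbps × 620 s = 8,680 Mb = 1,085 MB.
Capacity: 250 GB = 2,000,000 Mb; 230.41 items → 230 complete.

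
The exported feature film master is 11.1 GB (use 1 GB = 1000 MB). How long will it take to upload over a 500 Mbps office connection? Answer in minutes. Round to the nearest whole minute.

File: 11.1 GB = 88800.0 Mb.
At 500 Mbps: 88800.0 / 500 = 177.6 s ≈ 2.96 minutes.

3 minutes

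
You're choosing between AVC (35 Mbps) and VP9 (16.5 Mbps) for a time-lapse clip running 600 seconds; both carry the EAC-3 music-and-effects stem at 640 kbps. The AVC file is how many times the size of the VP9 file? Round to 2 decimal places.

Audio: 640 kbps = 0.640 Mbps.
AVC: 35.640 Mbps × 600 s = 21384.0 Mb = 2.673 GB.
VP9: 17.140 Mbps × 600 s = 10284.0 Mb = 1.286 GB.
Ratio: 2.673 / 1.286 = 2.079.

2.08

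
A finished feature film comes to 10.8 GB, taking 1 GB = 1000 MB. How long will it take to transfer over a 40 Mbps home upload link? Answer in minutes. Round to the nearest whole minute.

36 minutes

File: 10.8 GB = 86400.0 Mb.
At 40 Mbps: 86400.0 / 40 = 2160.0 s ≈ 36 minutes.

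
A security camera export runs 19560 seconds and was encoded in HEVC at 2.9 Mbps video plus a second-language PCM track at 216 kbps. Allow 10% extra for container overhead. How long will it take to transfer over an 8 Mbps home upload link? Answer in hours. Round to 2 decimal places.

2.33 hours

Audio: 216 kbps = 0.216 Mbps.
Total bitrate: 3.116 Mbps.
File: 3.116 Mbps × 19560 s = 60949.0 Mb.
With 10% container overhead: ×1.10. → 67043.9 Mb.
At 8 Mbps: 67043.9 / 8 = 8380.5 s ≈ 2.33 hours.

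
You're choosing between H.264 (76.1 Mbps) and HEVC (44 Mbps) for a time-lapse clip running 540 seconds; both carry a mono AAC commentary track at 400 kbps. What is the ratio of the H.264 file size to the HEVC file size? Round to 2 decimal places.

1.72

Audio: 400 kbps = 0.400 Mbps.
H.264: 76.500 Mbps × 540 s = 41310.0 Mb = 4.809 GiB.
HEVC: 44.400 Mbps × 540 s = 23976.0 Mb = 2.791 GiB.
Ratio: 4.809 / 2.791 = 1.723.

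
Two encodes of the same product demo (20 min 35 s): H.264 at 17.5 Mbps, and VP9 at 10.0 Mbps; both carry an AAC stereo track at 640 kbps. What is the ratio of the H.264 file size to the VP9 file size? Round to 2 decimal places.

20 min 35 s = 1235 s
Audio: 640 kbps = 0.640 Mbps.
H.264: 18.140 Mbps × 1235 s = 22402.9 Mb = 2.608 GiB.
VP9: 10.640 Mbps × 1235 s = 13140.4 Mb = 1.530 GiB.
Ratio: 2.608 / 1.530 = 1.705.

1.70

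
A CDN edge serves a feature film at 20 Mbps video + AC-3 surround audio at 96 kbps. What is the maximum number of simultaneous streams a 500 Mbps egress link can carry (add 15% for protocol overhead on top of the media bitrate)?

Audio: 96 kbps = 0.096 Mbps.
Per-viewer media rate: 20.096 Mbps.
On the wire with 15% overhead: 23.110 Mbps.
500 Mbps = 500.0 Mbps; 500.0 / 23.110 = 21.64 → 21 viewers.

21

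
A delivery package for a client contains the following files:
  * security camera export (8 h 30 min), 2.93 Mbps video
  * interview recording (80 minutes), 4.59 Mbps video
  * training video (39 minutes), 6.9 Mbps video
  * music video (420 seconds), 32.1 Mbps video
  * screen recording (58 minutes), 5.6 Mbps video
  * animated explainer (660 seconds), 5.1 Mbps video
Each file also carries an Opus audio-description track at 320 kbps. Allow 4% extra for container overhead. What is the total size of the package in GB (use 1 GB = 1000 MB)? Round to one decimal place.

Audio: 320 kbps = 0.320 Mbps.
security camera export: 3.250 Mbps × 30600 s × 1.04 = 103428.0 Mb
interview recording: 4.910 Mbps × 4800 s × 1.04 = 24510.7 Mb
training video: 7.220 Mbps × 2340 s × 1.04 = 17570.6 Mb
music video: 32.420 Mbps × 420 s × 1.04 = 14161.1 Mb
screen recording: 5.920 Mbps × 3480 s × 1.04 = 21425.7 Mb
animated explainer: 5.420 Mbps × 660 s × 1.04 = 3720.3 Mb
Total: 184816.3 Mb = 23102.0 MB.
= 23.10 GB.

23.1 GB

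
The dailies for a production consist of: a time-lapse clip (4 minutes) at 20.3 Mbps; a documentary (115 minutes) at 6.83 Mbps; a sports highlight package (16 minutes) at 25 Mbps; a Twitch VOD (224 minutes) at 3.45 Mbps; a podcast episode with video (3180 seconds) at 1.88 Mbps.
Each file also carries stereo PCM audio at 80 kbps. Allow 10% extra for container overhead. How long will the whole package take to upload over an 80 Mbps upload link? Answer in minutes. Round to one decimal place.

29.9 minutes

Audio: 80 kbps = 0.080 Mbps.
time-lapse clip: 20.380 Mbps × 240 s × 1.10 = 5380.3 Mb
documentary: 6.910 Mbps × 6900 s × 1.10 = 52446.9 Mb
sports highlight package: 25.080 Mbps × 960 s × 1.10 = 26484.5 Mb
Twitch VOD: 3.530 Mbps × 13440 s × 1.10 = 52187.5 Mb
podcast episode with video: 1.960 Mbps × 3180 s × 1.10 = 6856.1 Mb
Total: 143355.3 Mb = 17919.4 MB.
At 80 Mbps: 143355.3 / 80 = 1792 s ≈ 29.9 minutes.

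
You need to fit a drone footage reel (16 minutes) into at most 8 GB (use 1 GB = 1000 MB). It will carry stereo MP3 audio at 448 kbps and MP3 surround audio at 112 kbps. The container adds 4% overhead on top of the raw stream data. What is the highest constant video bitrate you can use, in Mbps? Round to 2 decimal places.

Budget: 8 GB = 64000.0 Mb.
Stream payload after overhead: 64000.0 / 1.04 = 61538.5 Mb.
16 min = 960 s
Total bitrate budget: 61538.5 Mb / 960 s = 64.103 Mbps.
Audio total: 448 + 112 = 560 kbps = 0.560 Mbps.
Video: 64.103 − 0.560 = 63.543 Mbps.

63.54 Mbps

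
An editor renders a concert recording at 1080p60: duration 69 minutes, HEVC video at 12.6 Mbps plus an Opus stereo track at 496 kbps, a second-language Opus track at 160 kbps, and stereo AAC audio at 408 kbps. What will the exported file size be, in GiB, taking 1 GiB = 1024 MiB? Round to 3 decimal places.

69 min = 4140 s
Audio total: 496 + 160 + 408 = 1064 kbps = 1.064 Mbps.
Total bitrate: 12.6 + 1.064 = 13.664 Mbps.
Stream data: 13.664 Mbps × 4140 s = 56569.0 Mb.
56,569 Mb = 7,071,120,000 bytes ÷ 1,073,741,824 = 6.585 GiB.

6.585 GiB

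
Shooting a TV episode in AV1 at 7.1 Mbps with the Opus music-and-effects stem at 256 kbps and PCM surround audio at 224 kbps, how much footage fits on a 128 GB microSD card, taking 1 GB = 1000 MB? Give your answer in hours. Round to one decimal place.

37.5 hours

Audio total: 256 + 224 = 480 kbps = 0.480 Mbps.
Total bitrate: 7.1 + 0.480 = 7.580 Mbps.
Capacity: 128 GB = 1,024,000 Mb.
Recording time: 1,024,000 / 7.580 = 135,092 s ≈ 37.5 hours.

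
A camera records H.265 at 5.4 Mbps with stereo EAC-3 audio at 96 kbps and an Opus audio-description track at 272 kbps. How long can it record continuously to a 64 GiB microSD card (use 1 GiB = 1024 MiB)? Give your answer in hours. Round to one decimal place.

Audio total: 96 + 272 = 368 kbps = 0.368 Mbps.
Total bitrate: 5.4 + 0.368 = 5.768 Mbps.
Capacity: 64 GiB = 549,756 Mb.
Recording time: 549,756 / 5.768 = 95,311 s ≈ 26.5 hours.

26.5 hours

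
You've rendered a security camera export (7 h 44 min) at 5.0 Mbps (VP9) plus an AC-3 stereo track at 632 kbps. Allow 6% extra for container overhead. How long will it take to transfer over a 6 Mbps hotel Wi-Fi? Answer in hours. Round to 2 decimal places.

7 h 44 min = 464 min = 27840 s
Audio: 632 kbps = 0.632 Mbps.
Total bitrate: 5.632 Mbps.
File: 5.632 Mbps × 27840 s = 156794.9 Mb.
With 6% container overhead: ×1.06. → 166202.6 Mb.
At 6 Mbps: 166202.6 / 6 = 27700.4 s ≈ 7.69 hours.

7.69 hours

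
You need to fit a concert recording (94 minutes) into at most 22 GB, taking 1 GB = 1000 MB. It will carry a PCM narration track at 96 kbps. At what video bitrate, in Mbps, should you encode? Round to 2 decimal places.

31.11 Mbps

Budget: 22 GB = 176000.0 Mb.
94 min = 5640 s
Total bitrate budget: 176000.0 Mb / 5640 s = 31.206 Mbps.
Audio: 96 kbps = 0.096 Mbps.
Video: 31.206 − 0.096 = 31.110 Mbps.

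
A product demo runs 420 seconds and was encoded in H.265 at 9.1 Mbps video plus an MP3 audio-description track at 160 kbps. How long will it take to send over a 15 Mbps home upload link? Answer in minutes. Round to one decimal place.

4.3 minutes

Audio: 160 kbps = 0.160 Mbps.
Total bitrate: 9.260 Mbps.
File: 9.260 Mbps × 420 s = 3889.2 Mb.
At 15 Mbps: 3889.2 / 15 = 259.3 s ≈ 4.32 minutes.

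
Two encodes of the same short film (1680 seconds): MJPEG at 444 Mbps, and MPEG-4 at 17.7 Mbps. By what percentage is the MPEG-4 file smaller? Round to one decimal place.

96.0%

MJPEG: 444.000 Mbps × 1680 s = 745920.0 Mb = 86.837 GiB.
MPEG-4: 17.700 Mbps × 1680 s = 29736.0 Mb = 3.462 GiB.
Reduction: (1 − 3.462/86.837) × 100 = 96.01%.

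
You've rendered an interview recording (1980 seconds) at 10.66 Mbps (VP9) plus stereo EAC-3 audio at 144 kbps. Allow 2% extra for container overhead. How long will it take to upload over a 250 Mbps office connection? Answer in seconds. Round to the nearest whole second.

87 seconds

Audio: 144 kbps = 0.144 Mbps.
Total bitrate: 10.804 Mbps.
File: 10.804 Mbps × 1980 s = 21391.9 Mb.
With 2% container overhead: ×1.02. → 21819.8 Mb.
At 250 Mbps: 21819.8 / 250 = 87.3 s ≈ 87.3 seconds.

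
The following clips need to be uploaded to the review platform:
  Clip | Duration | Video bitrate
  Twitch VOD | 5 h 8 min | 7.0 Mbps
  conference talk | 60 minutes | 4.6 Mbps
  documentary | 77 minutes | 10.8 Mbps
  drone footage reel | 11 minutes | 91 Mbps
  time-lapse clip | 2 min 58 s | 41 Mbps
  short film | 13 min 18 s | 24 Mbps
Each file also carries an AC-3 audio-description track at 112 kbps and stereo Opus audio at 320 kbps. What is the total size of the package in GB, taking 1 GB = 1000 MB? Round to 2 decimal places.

Audio total: 112 + 320 = 432 kbps = 0.432 Mbps.
Twitch VOD: 7.432 Mbps × 18480 s = 137343.4 Mb
conference talk: 5.032 Mbps × 3600 s = 18115.2 Mb
documentary: 11.232 Mbps × 4620 s = 51891.8 Mb
drone footage reel: 91.432 Mbps × 660 s = 60345.1 Mb
time-lapse clip: 41.432 Mbps × 178 s = 7374.9 Mb
short film: 24.432 Mbps × 798 s = 19496.7 Mb
Total: 294567.2 Mb = 36820.9 MB.
= 36.82 GB.

36.82 GB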